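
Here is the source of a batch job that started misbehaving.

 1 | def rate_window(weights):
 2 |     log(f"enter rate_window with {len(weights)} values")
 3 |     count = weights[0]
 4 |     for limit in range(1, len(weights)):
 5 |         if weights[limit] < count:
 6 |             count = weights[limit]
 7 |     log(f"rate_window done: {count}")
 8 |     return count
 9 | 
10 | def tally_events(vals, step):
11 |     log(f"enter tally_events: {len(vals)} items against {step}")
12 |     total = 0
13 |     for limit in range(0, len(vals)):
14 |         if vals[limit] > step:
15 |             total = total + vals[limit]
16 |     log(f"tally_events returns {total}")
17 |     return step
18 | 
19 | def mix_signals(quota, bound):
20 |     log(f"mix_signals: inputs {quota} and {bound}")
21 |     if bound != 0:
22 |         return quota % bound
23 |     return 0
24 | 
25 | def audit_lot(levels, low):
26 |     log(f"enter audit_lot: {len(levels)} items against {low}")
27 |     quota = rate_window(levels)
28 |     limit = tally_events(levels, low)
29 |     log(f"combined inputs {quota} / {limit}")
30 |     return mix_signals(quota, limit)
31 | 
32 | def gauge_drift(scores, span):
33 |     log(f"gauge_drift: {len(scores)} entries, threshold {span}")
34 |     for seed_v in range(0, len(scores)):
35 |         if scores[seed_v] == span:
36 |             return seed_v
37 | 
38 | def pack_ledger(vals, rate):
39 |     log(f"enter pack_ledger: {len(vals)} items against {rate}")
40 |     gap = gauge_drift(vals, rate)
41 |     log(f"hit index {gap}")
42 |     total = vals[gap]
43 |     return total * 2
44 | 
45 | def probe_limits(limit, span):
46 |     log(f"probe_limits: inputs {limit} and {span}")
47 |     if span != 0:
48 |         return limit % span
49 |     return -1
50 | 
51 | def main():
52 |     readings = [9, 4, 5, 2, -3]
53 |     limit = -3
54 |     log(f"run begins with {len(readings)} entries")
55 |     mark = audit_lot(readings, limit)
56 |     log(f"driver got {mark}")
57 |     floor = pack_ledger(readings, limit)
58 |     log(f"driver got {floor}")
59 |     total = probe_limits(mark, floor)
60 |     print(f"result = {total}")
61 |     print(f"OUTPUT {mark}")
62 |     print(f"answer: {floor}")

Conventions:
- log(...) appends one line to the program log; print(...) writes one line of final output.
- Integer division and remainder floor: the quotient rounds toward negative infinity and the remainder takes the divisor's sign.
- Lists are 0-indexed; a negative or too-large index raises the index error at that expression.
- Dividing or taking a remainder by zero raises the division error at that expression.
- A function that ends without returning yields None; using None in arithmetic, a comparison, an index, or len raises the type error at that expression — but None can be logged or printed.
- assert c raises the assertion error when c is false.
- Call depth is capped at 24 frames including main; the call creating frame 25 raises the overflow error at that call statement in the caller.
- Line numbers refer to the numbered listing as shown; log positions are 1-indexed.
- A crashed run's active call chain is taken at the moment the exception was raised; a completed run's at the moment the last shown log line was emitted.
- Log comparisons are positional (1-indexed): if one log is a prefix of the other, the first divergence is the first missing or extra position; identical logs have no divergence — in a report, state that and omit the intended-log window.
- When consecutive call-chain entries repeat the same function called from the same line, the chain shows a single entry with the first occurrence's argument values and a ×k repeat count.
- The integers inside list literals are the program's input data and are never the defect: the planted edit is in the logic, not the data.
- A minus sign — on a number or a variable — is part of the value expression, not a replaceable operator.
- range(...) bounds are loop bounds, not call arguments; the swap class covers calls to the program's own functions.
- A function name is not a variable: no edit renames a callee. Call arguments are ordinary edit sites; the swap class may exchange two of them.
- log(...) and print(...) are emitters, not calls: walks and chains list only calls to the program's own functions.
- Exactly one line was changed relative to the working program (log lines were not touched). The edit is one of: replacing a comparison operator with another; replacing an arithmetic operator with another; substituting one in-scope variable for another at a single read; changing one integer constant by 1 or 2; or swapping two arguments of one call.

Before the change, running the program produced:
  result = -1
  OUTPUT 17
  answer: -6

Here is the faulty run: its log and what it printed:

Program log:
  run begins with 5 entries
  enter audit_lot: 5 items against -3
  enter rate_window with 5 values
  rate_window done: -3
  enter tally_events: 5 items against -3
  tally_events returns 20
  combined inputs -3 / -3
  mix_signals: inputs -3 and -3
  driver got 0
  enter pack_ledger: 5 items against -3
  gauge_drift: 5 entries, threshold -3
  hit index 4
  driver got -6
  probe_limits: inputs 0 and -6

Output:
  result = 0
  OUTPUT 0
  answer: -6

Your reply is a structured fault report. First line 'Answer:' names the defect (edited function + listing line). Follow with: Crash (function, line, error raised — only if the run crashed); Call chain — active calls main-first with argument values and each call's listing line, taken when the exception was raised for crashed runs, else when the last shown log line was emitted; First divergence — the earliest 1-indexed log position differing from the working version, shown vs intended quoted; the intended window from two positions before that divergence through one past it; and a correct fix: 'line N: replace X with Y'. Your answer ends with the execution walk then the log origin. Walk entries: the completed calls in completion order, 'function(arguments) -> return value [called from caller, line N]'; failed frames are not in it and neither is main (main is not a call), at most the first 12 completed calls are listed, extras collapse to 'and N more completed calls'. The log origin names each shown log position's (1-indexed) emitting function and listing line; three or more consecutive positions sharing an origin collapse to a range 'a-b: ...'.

Answer: the defect is in tally_events at line 17.
Key fact: At log position 7 the runs split — shown 'combined inputs -3 / -3', but the working version logs 'combined inputs -3 / 20'.
Call chain: main -> probe_limits(0, -6) (called at line 59).
First divergence: position 7; shown 'combined inputs -3 / -3' vs intended 'combined inputs -3 / 20'.
Intended log window:
  5: enter tally_events: 5 items against -3
  6: tally_events returns 20
  7: combined inputs -3 / 20
  8: mix_signals: inputs -3 and 20
Execution walk:
  rate_window([9, 4, 5, 2, -3]) -> -3  [called from audit_lot, line 27]
  tally_events([9, 4, 5, 2, -3], -3) -> -3  [called from audit_lot, line 28]
  mix_signals(-3, -3) -> 0  [called from audit_lot, line 30]
  audit_lot([9, 4, 5, 2, -3], -3) -> 0  [called from main, line 55]
  gauge_drift([9, 4, 5, 2, -3], -3) -> 4  [called from pack_ledger, line 40]
  pack_ledger([9, 4, 5, 2, -3], -3) -> -6  [called from main, line 57]
  probe_limits(0, -6) -> 0  [called from main, line 59]
Log origin:
  1 — main, line 54
  2 — audit_lot, line 26
  3 — rate_window, line 2
  4 — rate_window, line 7
  5 — tally_events, line 11
  6 — tally_events, line 16
  7 — audit_lot, line 29
  8 — mix_signals, line 20
  9 — main, line 56
  10 — pack_ledger, line 39
  11 — gauge_drift, line 33
  12 — pack_ledger, line 41
  13 — main, line 58
  14 — probe_limits, line 46
A correct fix: line 17: replace `step` with `total`.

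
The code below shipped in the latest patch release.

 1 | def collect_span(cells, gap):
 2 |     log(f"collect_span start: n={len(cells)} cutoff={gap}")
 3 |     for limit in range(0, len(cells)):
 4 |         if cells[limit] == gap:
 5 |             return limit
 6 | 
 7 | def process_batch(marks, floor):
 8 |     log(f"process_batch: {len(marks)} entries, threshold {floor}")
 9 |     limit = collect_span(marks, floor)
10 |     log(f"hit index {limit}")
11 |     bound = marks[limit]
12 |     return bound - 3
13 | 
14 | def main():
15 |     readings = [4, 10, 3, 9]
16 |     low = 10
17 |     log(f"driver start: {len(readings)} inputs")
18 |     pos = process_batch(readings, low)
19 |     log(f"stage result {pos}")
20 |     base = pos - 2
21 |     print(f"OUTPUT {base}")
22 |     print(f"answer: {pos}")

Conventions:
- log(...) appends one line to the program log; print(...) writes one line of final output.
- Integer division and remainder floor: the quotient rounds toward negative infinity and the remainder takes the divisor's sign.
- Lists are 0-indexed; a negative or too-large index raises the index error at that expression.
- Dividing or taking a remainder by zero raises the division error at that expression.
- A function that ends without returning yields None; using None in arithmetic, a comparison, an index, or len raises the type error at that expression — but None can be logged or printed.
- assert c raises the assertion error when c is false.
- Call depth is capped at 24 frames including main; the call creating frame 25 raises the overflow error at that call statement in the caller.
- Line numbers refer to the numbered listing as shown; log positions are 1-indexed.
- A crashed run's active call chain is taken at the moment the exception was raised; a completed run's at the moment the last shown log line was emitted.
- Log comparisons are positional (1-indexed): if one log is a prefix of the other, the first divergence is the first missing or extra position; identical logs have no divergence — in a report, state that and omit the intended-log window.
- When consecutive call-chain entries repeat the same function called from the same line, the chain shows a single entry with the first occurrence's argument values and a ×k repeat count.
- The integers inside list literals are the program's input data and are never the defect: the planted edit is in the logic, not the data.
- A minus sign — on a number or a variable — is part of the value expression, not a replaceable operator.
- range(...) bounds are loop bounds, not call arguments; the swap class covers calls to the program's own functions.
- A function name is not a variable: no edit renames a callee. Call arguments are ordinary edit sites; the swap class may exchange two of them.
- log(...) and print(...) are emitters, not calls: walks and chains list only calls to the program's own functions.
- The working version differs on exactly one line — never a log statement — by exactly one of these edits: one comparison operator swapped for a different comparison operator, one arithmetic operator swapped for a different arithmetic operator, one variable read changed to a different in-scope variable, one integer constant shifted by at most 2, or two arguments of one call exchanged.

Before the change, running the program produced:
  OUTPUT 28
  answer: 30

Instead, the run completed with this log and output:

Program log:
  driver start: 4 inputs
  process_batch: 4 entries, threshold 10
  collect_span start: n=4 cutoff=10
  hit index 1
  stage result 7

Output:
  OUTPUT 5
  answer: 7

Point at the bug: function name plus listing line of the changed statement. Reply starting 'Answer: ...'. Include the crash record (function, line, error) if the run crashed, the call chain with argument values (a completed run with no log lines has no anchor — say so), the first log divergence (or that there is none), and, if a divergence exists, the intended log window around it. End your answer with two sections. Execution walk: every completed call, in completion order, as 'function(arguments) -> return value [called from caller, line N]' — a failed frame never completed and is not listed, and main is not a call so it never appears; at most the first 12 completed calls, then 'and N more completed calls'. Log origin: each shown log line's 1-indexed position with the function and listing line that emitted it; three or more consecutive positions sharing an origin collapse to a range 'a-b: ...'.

Answer: the defect is in process_batch at line 12.
Core observation: At log position 5 the runs split — shown 'stage result 7', but the working version logs 'stage result 30'.
Call chain: main.
First divergence: position 5; shown 'stage result 7' vs intended 'stage result 30'.
Intended log window:
  3: collect_span start: n=4 cutoff=10
  4: hit index 1
  5: stage result 30
Execution walk:
  collect_span([4, 10, 3, 9], 10) -> 1  [called from process_batch, line 9]
  process_batch([4, 10, 3, 9], 10) -> 7  [called from main, line 18]
Log origins:
  1: logged in main at line 17
  2: logged in process_batch at line 8
  3: logged in collect_span at line 2
  4: logged in process_batch at line 10
  5: logged in main at line 19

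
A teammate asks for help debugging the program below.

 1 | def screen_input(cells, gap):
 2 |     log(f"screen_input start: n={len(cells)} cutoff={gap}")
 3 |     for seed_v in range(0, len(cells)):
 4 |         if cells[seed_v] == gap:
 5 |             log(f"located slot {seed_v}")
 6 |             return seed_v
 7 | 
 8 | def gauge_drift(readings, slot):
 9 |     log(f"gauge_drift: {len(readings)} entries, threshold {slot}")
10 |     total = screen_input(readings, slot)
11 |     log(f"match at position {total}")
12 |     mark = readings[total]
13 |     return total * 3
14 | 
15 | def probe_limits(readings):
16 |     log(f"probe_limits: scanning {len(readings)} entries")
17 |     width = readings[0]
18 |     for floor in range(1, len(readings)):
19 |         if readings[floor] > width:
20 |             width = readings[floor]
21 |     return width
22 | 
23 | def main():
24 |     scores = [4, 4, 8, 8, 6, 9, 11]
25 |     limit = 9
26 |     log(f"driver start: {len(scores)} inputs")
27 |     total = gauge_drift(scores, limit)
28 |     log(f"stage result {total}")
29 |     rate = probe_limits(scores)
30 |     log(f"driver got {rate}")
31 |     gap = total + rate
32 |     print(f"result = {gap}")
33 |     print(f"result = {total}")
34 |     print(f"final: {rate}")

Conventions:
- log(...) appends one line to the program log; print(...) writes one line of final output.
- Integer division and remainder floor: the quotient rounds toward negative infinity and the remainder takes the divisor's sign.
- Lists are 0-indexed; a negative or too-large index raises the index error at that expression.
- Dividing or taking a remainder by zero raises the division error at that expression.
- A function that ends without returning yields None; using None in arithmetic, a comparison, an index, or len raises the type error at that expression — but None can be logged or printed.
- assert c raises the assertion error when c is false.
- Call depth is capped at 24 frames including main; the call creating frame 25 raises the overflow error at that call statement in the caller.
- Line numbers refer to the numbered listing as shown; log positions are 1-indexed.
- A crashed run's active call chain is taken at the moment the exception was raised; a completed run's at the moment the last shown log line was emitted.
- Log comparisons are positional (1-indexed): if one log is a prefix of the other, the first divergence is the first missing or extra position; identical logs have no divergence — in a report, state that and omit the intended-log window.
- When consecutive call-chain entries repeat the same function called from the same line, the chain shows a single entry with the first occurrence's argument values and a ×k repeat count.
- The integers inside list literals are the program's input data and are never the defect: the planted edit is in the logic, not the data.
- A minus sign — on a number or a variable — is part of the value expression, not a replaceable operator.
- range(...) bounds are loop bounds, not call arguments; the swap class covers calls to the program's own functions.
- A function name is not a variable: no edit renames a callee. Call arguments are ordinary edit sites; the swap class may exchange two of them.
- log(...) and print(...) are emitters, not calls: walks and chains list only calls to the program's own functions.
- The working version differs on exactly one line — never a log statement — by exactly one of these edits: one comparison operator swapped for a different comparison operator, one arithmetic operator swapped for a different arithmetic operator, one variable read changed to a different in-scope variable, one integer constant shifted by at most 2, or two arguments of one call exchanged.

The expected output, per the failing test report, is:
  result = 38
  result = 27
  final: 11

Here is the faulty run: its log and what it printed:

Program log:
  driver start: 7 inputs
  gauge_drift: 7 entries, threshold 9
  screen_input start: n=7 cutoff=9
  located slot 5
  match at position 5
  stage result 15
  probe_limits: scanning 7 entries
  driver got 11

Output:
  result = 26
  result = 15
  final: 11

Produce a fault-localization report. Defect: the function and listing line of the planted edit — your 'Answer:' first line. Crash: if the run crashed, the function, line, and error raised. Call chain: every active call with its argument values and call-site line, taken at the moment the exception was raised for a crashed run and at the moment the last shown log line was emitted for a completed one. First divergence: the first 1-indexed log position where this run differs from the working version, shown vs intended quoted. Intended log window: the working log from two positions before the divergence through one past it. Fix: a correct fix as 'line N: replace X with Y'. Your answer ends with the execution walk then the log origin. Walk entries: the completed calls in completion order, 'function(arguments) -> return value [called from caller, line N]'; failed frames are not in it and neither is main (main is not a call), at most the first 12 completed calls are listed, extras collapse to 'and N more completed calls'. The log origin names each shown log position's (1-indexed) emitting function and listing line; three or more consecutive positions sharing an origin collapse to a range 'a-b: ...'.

Answer: the defect is in gauge_drift at line 13.
Key observation: Everything matches until log position 6, which reads 'stage result 15' in place of 'stage result 27'.
Call chain: main.
First divergence: position 6 — the shown line 'stage result 15' should read 'stage result 27'.
Intended log window:
  4: located slot 5
  5: match at position 5
  6: stage result 27
  7: probe_limits: scanning 7 entries
Execution walk:
  screen_input([4, 4, 8, 8, 6, 9, 11], 9) -> 5  [called from gauge_drift, line 10]
  gauge_drift([4, 4, 8, 8, 6, 9, 11], 9) -> 15  [called from main, line 27]
  probe_limits([4, 4, 8, 8, 6, 9, 11]) -> 11  [called from main, line 29]
Log origin:
  1 — main, line 26
  2 — gauge_drift, line 9
  3 — screen_input, line 2
  4 — screen_input, line 5
  5 — gauge_drift, line 11
  6 — main, line 28
  7 — probe_limits, line 16
  8 — main, line 30
A correct fix: line 13: replace `total` with `mark`.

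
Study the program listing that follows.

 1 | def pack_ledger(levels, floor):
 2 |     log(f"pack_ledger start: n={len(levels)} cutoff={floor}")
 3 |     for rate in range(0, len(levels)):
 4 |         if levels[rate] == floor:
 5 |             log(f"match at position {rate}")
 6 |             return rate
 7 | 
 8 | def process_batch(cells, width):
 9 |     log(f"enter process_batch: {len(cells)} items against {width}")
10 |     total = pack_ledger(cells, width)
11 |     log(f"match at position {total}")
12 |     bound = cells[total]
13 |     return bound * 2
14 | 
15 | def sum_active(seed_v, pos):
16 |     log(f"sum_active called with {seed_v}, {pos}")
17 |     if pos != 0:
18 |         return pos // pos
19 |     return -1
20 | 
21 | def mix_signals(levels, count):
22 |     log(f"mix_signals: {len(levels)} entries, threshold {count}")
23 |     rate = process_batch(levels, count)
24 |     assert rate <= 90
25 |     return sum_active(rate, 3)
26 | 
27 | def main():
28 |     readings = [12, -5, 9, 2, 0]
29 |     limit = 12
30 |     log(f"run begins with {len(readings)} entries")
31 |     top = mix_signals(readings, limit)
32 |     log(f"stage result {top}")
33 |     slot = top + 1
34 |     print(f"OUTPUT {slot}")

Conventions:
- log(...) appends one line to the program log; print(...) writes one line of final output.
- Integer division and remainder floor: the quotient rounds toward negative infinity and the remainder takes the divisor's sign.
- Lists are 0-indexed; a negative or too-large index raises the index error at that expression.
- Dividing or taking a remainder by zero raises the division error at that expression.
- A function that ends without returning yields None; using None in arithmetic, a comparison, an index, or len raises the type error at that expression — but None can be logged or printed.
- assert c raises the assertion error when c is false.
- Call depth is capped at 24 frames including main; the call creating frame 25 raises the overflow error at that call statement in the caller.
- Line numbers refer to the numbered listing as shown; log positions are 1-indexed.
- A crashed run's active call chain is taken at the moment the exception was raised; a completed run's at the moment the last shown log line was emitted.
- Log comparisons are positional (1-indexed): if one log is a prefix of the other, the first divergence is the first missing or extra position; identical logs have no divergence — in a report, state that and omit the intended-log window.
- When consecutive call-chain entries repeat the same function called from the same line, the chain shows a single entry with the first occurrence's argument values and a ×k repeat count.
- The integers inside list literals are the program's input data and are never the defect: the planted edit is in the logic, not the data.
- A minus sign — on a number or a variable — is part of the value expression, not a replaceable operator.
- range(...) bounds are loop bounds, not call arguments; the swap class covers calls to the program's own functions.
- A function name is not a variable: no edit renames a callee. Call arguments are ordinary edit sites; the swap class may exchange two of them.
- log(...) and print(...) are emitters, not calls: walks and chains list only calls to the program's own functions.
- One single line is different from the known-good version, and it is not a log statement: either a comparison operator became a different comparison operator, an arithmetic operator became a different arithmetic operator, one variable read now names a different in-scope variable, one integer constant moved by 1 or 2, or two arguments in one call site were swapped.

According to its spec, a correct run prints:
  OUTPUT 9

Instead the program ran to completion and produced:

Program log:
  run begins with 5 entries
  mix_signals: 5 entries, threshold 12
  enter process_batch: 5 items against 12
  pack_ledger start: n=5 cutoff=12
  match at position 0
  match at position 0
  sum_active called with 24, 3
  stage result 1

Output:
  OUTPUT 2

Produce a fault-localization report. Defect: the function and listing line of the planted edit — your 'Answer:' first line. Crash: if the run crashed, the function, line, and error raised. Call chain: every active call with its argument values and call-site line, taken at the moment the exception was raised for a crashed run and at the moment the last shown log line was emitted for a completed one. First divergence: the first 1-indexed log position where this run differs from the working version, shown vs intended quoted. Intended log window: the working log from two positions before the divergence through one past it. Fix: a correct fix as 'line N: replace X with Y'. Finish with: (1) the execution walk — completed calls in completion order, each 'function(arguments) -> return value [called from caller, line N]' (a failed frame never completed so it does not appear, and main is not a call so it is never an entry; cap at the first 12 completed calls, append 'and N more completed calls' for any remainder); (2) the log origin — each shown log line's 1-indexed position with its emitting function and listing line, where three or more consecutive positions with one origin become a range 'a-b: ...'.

Answer: the defect is in sum_active at line 18.
The tell: At log position 8 the runs split — shown 'stage result 1', but the working version logs 'stage result 8'.
Call chain: main.
First divergence: position 8 — the shown line 'stage result 1' should read 'stage result 8'.
Intended log window:
  6: match at position 0
  7: sum_active called with 24, 3
  8: stage result 8
Execution walk:
  pack_ledger([12, -5, 9, 2, 0], 12) -> 0  [called from process_batch, line 10]
  process_batch([12, -5, 9, 2, 0], 12) -> 24  [called from mix_signals, line 23]
  sum_active(24, 3) -> 1  [called from mix_signals, line 25]
  mix_signals([12, -5, 9, 2, 0], 12) -> 1  [called from main, line 31]
Log origins:
  1 — main, line 30
  2 — mix_signals, line 22
  3 — process_batch, line 9
  4 — pack_ledger, line 2
  5 — pack_ledger, line 5
  6 — process_batch, line 11
  7 — sum_active, line 16
  8 — main, line 32
A correct fix: line 18: replace `pos // pos` with `seed_v // pos`.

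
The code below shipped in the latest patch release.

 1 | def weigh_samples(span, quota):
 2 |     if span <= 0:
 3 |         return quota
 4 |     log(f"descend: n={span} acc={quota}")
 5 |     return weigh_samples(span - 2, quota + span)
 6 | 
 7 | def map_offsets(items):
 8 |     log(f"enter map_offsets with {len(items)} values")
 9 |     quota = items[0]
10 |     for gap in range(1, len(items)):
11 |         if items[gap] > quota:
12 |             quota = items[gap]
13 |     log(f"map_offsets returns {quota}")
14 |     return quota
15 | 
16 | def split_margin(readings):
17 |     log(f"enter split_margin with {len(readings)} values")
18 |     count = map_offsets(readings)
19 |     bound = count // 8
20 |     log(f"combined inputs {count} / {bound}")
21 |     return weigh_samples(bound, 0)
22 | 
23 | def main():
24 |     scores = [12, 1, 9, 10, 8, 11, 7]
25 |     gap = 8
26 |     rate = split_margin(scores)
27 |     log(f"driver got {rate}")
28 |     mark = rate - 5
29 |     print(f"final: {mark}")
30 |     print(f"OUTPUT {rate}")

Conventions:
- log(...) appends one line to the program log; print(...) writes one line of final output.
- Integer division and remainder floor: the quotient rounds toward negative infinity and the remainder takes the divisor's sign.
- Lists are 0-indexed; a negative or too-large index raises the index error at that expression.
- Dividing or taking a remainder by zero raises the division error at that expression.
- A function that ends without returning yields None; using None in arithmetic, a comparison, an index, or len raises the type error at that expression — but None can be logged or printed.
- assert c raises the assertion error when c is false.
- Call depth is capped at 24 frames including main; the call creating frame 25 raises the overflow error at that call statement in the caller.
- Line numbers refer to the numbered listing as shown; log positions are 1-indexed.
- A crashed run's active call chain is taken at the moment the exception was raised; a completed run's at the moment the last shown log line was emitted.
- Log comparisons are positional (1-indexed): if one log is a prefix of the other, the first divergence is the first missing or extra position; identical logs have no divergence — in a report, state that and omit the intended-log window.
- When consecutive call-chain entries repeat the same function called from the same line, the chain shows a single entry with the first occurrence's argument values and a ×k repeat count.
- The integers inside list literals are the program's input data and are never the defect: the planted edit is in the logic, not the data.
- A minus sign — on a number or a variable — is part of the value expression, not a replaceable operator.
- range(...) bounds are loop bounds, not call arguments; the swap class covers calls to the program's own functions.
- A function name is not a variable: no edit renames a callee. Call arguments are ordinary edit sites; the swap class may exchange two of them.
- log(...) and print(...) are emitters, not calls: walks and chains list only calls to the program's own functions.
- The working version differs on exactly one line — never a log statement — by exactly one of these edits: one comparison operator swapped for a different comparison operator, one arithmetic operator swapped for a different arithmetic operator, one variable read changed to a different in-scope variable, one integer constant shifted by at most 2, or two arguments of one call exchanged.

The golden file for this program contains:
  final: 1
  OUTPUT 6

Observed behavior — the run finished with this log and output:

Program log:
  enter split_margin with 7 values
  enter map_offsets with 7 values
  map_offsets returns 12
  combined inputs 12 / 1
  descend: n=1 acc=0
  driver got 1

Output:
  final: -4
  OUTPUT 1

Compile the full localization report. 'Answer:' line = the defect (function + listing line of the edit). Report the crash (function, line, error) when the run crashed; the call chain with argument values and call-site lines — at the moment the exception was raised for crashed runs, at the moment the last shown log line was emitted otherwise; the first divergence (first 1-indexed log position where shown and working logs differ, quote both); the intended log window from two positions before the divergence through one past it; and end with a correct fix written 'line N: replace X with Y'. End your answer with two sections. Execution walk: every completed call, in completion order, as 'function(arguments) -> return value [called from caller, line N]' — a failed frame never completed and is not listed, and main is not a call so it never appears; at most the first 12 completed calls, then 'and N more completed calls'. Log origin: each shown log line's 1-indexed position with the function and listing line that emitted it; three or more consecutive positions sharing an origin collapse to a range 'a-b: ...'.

Answer: the defect is in split_margin at line 19.
Core observation: At log position 4 the runs split — shown 'combined inputs 12 / 1', but the working version logs 'combined inputs 12 / 4'.
Call chain: main.
First divergence: at position 4 the run shows 'combined inputs 12 / 1' where the working version logs 'combined inputs 12 / 4'.
Intended log window:
  2: enter map_offsets with 7 values
  3: map_offsets returns 12
  4: combined inputs 12 / 4
  5: descend: n=4 acc=0
Execution walk:
  map_offsets([12, 1, 9, 10, 8, 11, 7]) -> 12  [called from split_margin, line 18]
  weigh_samples(-1, 1) -> 1  [called from weigh_samples, line 5]
  weigh_samples(1, 0) -> 1  [called from split_margin, line 21]
  split_margin([12, 1, 9, 10, 8, 11, 7]) -> 1  [called from main, line 26]
Log origins:
  1 — split_margin, line 17
  2 — map_offsets, line 8
  3 — map_offsets, line 13
  4 — split_margin, line 20
  5 — weigh_samples, line 4
  6 — main, line 27
A correct fix: line 19: replace `//` with `%`.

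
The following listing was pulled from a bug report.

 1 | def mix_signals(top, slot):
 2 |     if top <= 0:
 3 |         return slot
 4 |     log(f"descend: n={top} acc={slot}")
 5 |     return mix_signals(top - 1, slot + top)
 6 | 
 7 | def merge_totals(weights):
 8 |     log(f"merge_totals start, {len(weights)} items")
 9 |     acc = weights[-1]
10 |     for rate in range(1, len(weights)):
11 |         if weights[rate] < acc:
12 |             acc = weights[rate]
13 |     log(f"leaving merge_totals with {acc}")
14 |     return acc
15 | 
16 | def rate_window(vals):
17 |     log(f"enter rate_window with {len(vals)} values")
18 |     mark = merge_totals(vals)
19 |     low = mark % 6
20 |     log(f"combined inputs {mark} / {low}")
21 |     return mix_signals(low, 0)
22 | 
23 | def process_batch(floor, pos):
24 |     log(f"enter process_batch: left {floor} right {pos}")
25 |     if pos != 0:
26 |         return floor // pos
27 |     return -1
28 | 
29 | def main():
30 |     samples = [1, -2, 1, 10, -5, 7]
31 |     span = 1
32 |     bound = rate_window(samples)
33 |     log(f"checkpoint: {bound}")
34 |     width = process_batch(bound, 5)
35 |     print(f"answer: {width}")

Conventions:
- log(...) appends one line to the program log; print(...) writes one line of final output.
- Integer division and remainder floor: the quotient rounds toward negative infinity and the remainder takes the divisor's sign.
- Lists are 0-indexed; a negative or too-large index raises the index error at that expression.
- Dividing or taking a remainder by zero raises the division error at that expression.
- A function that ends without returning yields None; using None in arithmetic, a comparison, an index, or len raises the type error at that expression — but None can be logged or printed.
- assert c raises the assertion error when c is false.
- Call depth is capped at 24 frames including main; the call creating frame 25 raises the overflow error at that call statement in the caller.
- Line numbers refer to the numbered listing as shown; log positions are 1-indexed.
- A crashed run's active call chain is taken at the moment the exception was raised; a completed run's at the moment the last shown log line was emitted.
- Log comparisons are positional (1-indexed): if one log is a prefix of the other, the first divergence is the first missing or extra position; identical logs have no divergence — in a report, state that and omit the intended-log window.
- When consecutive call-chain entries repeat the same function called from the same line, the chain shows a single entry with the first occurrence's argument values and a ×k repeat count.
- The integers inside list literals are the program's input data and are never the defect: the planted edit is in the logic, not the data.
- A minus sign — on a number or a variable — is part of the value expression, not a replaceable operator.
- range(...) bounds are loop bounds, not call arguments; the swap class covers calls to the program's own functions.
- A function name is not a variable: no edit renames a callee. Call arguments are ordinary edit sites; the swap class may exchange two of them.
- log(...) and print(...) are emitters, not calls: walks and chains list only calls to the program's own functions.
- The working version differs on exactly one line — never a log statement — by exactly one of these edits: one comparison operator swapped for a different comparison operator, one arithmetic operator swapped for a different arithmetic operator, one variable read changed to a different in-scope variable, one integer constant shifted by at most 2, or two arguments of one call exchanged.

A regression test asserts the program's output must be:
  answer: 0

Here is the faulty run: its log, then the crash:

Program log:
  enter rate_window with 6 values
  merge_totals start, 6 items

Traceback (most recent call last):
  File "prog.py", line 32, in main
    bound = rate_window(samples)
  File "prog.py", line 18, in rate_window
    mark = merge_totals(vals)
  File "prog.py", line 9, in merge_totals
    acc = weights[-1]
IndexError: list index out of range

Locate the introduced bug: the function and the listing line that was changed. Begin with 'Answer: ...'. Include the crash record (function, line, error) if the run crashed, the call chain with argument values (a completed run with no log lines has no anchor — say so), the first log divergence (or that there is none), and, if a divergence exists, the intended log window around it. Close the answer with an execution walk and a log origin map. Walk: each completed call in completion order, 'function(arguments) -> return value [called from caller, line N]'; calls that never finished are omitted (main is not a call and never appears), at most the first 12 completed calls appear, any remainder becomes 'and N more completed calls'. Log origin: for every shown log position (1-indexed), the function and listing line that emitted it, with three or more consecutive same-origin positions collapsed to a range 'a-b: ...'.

Answer: the defect is in merge_totals at line 9.
Core observation: After 2 matching log lines the faulty run goes silent, while the working version continues with 'leaving merge_totals with -5'.
Crash: merge_totals, line 9, IndexError.
Call chain: main -> rate_window([1, -2, 1, 10, -5, 7]) (called at line 32) -> merge_totals([1, -2, 1, 10, -5, 7]) (called at line 18).
First divergence: position 3 — after 2 matching lines the faulty run goes silent; intended next line 'leaving merge_totals with -5'.
Intended log window:
  1: enter rate_window with 6 values
  2: merge_totals start, 6 items
  3: leaving merge_totals with -5
  4: combined inputs -5 / 1
Execution walk:
  (no call completed)
Log origins:
  1: logged in rate_window at line 17
  2: logged in merge_totals at line 8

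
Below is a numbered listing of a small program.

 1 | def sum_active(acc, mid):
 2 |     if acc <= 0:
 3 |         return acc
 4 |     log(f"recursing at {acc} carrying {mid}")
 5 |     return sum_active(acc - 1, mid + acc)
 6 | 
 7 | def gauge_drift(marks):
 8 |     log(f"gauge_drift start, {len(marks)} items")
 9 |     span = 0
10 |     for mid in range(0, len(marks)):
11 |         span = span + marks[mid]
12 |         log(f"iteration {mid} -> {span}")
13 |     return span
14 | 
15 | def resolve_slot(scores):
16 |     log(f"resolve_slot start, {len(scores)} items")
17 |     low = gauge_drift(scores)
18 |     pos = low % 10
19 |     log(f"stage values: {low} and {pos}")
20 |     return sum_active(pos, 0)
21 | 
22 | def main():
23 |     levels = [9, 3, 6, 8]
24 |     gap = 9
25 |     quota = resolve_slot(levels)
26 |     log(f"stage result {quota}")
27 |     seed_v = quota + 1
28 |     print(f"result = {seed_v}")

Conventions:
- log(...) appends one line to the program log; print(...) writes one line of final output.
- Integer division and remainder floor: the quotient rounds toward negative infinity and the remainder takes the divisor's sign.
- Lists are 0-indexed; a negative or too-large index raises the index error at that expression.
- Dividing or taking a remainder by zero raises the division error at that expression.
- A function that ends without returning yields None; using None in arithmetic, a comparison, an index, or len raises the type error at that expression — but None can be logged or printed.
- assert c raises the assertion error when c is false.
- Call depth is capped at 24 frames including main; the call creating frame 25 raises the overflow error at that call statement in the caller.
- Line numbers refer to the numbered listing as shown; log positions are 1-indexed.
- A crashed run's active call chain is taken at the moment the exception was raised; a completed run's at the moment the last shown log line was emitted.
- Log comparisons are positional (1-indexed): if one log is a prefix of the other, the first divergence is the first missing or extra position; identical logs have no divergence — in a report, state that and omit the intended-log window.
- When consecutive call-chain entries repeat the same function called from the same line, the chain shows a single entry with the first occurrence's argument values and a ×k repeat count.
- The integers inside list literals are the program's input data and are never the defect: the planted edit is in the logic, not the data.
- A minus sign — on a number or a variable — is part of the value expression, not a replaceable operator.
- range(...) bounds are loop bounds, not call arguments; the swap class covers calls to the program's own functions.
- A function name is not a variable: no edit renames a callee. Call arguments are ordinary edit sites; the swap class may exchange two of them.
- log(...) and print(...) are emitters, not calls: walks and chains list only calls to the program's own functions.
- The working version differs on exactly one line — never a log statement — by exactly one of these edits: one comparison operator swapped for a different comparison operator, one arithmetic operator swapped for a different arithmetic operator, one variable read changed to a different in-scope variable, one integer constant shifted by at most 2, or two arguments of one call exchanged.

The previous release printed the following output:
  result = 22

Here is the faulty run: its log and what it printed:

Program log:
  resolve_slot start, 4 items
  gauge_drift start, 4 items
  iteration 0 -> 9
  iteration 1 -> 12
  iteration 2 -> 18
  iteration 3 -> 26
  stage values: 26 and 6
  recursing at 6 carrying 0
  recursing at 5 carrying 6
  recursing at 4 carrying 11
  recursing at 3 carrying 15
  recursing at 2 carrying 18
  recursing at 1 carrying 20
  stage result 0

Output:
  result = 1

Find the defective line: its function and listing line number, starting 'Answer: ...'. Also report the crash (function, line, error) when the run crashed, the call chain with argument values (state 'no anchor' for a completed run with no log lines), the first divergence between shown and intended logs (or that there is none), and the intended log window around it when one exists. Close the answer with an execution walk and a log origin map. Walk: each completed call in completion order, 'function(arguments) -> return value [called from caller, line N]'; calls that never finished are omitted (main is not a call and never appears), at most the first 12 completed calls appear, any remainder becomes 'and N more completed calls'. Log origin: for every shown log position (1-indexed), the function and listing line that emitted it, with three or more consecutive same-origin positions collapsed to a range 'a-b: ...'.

Answer: the defect is in sum_active at line 3.
Key observation: Everything matches until log position 14, which reads 'stage result 0' in place of 'stage result 21'.
Call chain: main.
First divergence: position 14 — the shown line 'stage result 0' should read 'stage result 21'.
Intended log window:
  12: recursing at 2 carrying 18
  13: recursing at 1 carrying 20
  14: stage result 21
Execution walk:
  gauge_drift([9, 3, 6, 8]) -> 26  [called from resolve_slot, line 17]
  sum_active(0, 21) -> 0  [called from sum_active, line 5]
  sum_active(1, 20) -> 0  [called from sum_active, line 5]
  sum_active(2, 18) -> 0  [called from sum_active, line 5]
  sum_active(3, 15) -> 0  [called from sum_active, line 5]
  sum_active(4, 11) -> 0  [called from sum_active, line 5]
  sum_active(5, 6) -> 0  [called from sum_active, line 5]
  sum_active(6, 0) -> 0  [called from resolve_slot, line 20]
  resolve_slot([9, 3, 6, 8]) -> 0  [called from main, line 25]
Log line origins:
  1: logged in resolve_slot at line 16
  2: logged in gauge_drift at line 8
  3-6: logged in gauge_drift at line 12
  7: logged in resolve_slot at line 19
  8-13: logged in sum_active at line 4
  14: logged in main at line 26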